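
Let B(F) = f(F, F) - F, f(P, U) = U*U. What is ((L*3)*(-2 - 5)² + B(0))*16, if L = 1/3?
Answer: 784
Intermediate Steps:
f(P, U) = U²
L = ⅓ ≈ 0.33333
B(F) = F² - F
((L*3)*(-2 - 5)² + B(0))*16 = (((⅓)*3)*(-2 - 5)² + 0*(-1 + 0))*16 = (1*(-7)² + 0*(-1))*16 = (1*49 + 0)*16 = (49 + 0)*16 = 49*16 = 784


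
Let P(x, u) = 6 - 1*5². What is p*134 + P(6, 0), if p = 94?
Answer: 12577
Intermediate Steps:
P(x, u) = -19 (P(x, u) = 6 - 1*25 = 6 - 25 = -19)
p*134 + P(6, 0) = 94*134 - 19 = 12596 - 19 = 12577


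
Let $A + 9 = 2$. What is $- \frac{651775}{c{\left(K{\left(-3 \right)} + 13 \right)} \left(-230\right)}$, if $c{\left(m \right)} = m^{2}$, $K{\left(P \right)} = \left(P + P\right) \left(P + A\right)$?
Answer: $\frac{130355}{245134} \approx 0.53177$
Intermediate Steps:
$A = -7$ ($A = -9 + 2 = -7$)
$K{\left(P \right)} = 2 P \left(-7 + P\right)$ ($K{\left(P \right)} = \left(P + P\right) \left(P - 7\right) = 2 P \left(-7 + P\right)$)
$- \frac{651775}{c{\left(K{\left(-3 \right)} + 13 \right)} \left(-230\right)} = - \frac{651775}{\left(2 \left(-3\right) \left(-7 - 3\right) + 13\right)^{2} \left(-230\right)} = - \frac{651775}{\left(2 \left(-3\right) \left(-10\right) + 13\right)^{2} \left(-230\right)} = - \frac{651775}{\left(60 + 13\right)^{2} \left(-230\right)} = - \frac{651775}{73^{2} \left(-230\right)} = - \frac{651775}{5329 \left(-230\right)} = - \frac{651775}{-1225670} = \left(-651775\right) \left(- \frac{1}{1225670}\right) = \frac{130355}{245134}$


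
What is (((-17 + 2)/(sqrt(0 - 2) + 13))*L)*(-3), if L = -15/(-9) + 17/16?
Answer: 8515/912 - 655*I*sqrt(2)/912 ≈ 9.3366 - 1.0157*I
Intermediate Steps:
L = 131/48 (L = -15*(-1/9) + 17*(1/16) = 5/3 + 17/16 = 131/48 ≈ 2.7292)
(((-17 + 2)/(sqrt(0 - 2) + 13))*L)*(-3) = (((-17 + 2)/(sqrt(0 - 2) + 13))*(131/48))*(-3) = (-15/(sqrt(-2) + 13)*(131/48))*(-3) = (-15/(I*sqrt(2) + 13)*(131/48))*(-3) = (-15/(13 + I*sqrt(2))*(131/48))*(-3) = -655/(16*(13 + I*sqrt(2)))*(-3) = 1965/(16*(13 + I*sqrt(2)))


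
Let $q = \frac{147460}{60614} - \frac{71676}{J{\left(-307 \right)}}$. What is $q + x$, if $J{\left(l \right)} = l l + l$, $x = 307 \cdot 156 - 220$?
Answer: $\frac{7540650805972}{158172233} \approx 47674.0$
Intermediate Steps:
$x = 47672$ ($x = 47892 - 220 = 47672$)
$J{\left(l \right)} = l + l^{2}$ ($J{\left(l \right)} = l^{2} + l = l + l^{2}$)
$q = \frac{264114396}{158172233}$ ($q = \frac{147460}{60614} - \frac{71676}{\left(-307\right) \left(1 - 307\right)} = 147460 \cdot \frac{1}{60614} - \frac{71676}{\left(-307\right) \left(-306\right)} = \frac{73730}{30307} - \frac{71676}{93942} = \frac{73730}{30307} - \frac{3982}{5219} = \frac{264114396}{158172233} \approx 1.6698$)
$q + x = \frac{264114396}{158172233} + 47672 = \frac{7540650805972}{158172233}$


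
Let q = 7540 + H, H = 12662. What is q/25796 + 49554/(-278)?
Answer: -318169707/1792822 ≈ -177.47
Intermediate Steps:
q = 20202 (q = 7540 + 12662 = 20202)
q/25796 + 49554/(-278) = 20202/25796 + 49554/(-278) = 20202*(1/25796) + 49554*(-1/278) = 10101/12898 - 24777/139 = -318169707/1792822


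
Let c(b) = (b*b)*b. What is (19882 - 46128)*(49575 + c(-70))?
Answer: 7701232550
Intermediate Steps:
c(b) = b³ (c(b) = b²*b = b³)
(19882 - 46128)*(49575 + c(-70)) = (19882 - 46128)*(49575 + (-70)³) = -26246*(49575 - 343000) = -26246*(-293425) = 7701232550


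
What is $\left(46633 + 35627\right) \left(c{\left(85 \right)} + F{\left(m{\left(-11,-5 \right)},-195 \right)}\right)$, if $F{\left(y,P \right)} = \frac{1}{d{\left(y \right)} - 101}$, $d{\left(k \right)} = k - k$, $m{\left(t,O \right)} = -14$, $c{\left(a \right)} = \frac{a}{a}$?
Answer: $\frac{8226000}{101} \approx 81446.0$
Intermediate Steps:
$c{\left(a \right)} = 1$
$d{\left(k \right)} = 0$
$F{\left(y,P \right)} = - \frac{1}{101}$ ($F{\left(y,P \right)} = \frac{1}{0 - 101} = \frac{1}{-101} = - \frac{1}{101}$)
$\left(46633 + 35627\right) \left(c{\left(85 \right)} + F{\left(m{\left(-11,-5 \right)},-195 \right)}\right) = \left(46633 + 35627\right) \left(1 - \frac{1}{101}\right) = 82260 \cdot \frac{100}{101} = \frac{8226000}{101}$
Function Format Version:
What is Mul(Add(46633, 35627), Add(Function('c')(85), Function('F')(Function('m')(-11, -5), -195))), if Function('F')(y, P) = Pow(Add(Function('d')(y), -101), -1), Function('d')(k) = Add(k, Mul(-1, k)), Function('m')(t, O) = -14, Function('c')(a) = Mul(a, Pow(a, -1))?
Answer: Rational(8226000, 101) ≈ 81446.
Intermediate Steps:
Function('c')(a) = 1
Function('d')(k) = 0
Function('F')(y, P) = Rational(-1, 101) (Function('F')(y, P) = Pow(Add(0, -101), -1) = Pow(-101, -1) = Rational(-1, 101))
Mul(Add(46633, 35627), Add(Function('c')(85), Function('F')(Function('m')(-11, -5), -195))) = Mul(Add(46633, 35627), Add(1, Rational(-1, 101))) = Mul(82260, Rational(100, 101)) = Rational(8226000, 101)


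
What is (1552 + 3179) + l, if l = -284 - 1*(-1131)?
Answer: 5578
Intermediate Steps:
l = 847 (l = -284 + 1131 = 847)
(1552 + 3179) + l = (1552 + 3179) + 847 = 4731 + 847 = 5578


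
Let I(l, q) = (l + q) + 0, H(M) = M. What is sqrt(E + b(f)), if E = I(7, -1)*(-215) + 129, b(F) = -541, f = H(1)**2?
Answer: I*sqrt(1702) ≈ 41.255*I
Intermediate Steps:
I(l, q) = l + q
f = 1 (f = 1**2 = 1)
E = -1161 (E = (7 - 1)*(-215) + 129 = 6*(-215) + 129 = -1290 + 129 = -1161)
sqrt(E + b(f)) = sqrt(-1161 - 541) = sqrt(-1702) = I*sqrt(1702)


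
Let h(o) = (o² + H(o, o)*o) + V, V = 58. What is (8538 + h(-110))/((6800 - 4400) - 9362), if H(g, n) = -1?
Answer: -10403/3481 ≈ -2.9885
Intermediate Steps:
h(o) = 58 + o² - o (h(o) = (o² - o) + 58 = 58 + o² - o)
(8538 + h(-110))/((6800 - 4400) - 9362) = (8538 + (58 + (-110)² - 1*(-110)))/((6800 - 4400) - 9362) = (8538 + (58 + 12100 + 110))/(2400 - 9362) = (8538 + 12268)/(-6962) = 20806*(-1/6962) = -10403/3481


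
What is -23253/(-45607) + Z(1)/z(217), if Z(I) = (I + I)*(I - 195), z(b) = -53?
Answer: 18927925/2417171 ≈ 7.8306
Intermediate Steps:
Z(I) = 2*I*(-195 + I) (Z(I) = (2*I)*(-195 + I) = 2*I*(-195 + I))
-23253/(-45607) + Z(1)/z(217) = -23253/(-45607) + (2*1*(-195 + 1))/(-53) = -23253*(-1/45607) + (2*1*(-194))*(-1/53) = 23253/45607 - 388*(-1/53) = 23253/45607 + 388/53 = 18927925/2417171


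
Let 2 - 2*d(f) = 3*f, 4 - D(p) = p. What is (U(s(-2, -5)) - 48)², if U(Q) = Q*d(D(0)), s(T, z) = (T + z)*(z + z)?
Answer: 158404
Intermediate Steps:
D(p) = 4 - p
d(f) = 1 - 3*f/2
s(T, z) = 2*z*(T + z) (s(T, z) = (T + z)*(2*z) = 2*z*(T + z))
U(Q) = -5*Q (U(Q) = Q*(1 - 3*(4 - 1*0)/2) = Q*(1 - 3*(4 + 0)/2) = Q*(1 - 3/2*4) = Q*(1 - 6) = Q*(-5) = -5*Q)
(U(s(-2, -5)) - 48)² = (-10*(-5)*(-2 - 5) - 48)² = (-10*(-5)*(-7) - 48)² = (-5*70 - 48)² = (-350 - 48)² = (-398)² = 158404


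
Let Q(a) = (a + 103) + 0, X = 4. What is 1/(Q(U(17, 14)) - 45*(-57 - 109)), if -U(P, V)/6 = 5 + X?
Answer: 1/7519 ≈ 0.00013300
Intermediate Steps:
U(P, V) = -54 (U(P, V) = -6*(5 + 4) = -6*9 = -54)
Q(a) = 103 + a (Q(a) = (103 + a) + 0 = 103 + a)
1/(Q(U(17, 14)) - 45*(-57 - 109)) = 1/((103 - 54) - 45*(-57 - 109)) = 1/(49 - 45*(-166)) = 1/(49 + 7470) = 1/7519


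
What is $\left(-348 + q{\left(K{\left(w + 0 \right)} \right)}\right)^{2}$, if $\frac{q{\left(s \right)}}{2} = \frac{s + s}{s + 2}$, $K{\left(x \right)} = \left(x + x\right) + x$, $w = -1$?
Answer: $112896$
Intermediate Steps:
$K{\left(x \right)} = 3 x$ ($K{\left(x \right)} = 2 x + x = 3 x$)
$q{\left(s \right)} = \frac{4 s}{2 + s}$ ($q{\left(s \right)} = 2 \frac{s + s}{s + 2} = 2 \frac{2 s}{2 + s} = \frac{4 s}{2 + s}$)
$\left(-348 + q{\left(K{\left(w + 0 \right)} \right)}\right)^{2} = \left(-348 + \frac{4 \cdot 3 \left(-1 + 0\right)}{2 + 3 \left(-1 + 0\right)}\right)^{2} = \left(-348 + \frac{4 \cdot 3 \left(-1\right)}{2 + 3 \left(-1\right)}\right)^{2} = \left(-348 + 4 \left(-3\right) \frac{1}{2 - 3}\right)^{2} = \left(-348 + 4 \left(-3\right) \frac{1}{-1}\right)^{2} = \left(-348 + 4 \left(-3\right) \left(-1\right)\right)^{2} = \left(-348 + 12\right)^{2} = \left(-336\right)^{2} = 112896$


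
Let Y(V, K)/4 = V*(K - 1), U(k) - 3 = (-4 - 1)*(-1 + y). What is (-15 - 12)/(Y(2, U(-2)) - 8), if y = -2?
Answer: -27/128 ≈ -0.21094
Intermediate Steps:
U(k) = 18 (U(k) = 3 + (-4 - 1)*(-1 - 2) = 3 - 5*(-3) = 3 + 15 = 18)
Y(V, K) = 4*V*(-1 + K) (Y(V, K) = 4*(V*(K - 1)) = 4*(V*(-1 + K)) = 4*V*(-1 + K))
(-15 - 12)/(Y(2, U(-2)) - 8) = (-15 - 12)/(4*2*(-1 + 18) - 8) = -27/(4*2*17 - 8) = -27/(136 - 8) = -27/128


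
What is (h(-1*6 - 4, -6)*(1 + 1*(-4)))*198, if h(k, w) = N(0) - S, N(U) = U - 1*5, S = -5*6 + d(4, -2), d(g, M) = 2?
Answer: -13662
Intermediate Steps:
S = -28 (S = -5*6 + 2 = -30 + 2 = -28)
N(U) = -5 + U (N(U) = U - 5 = -5 + U)
h(k, w) = 23 (h(k, w) = (-5 + 0) - 1*(-28) = -5 + 28 = 23)
(h(-1*6 - 4, -6)*(1 + 1*(-4)))*198 = (23*(1 + 1*(-4)))*198 = (23*(1 - 4))*198 = (23*(-3))*198 = -69*198 = -13662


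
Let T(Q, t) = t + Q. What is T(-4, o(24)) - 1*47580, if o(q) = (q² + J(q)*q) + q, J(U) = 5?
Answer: -46864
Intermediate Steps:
o(q) = q² + 6*q (o(q) = (q² + 5*q) + q = q² + 6*q)
T(Q, t) = Q + t
T(-4, o(24)) - 1*47580 = (-4 + 24*(6 + 24)) - 1*47580 = (-4 + 24*30) - 47580 = (-4 + 720) - 47580 = 716 - 47580 = -46864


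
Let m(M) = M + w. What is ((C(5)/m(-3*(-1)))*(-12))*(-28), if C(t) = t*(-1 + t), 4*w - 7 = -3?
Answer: 1680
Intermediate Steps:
w = 1 (w = 7/4 + (1/4)*(-3) = 7/4 - 3/4 = 1)
m(M) = 1 + M (m(M) = M + 1 = 1 + M)
((C(5)/m(-3*(-1)))*(-12))*(-28) = (((5*(-1 + 5))/(1 - 3*(-1)))*(-12))*(-28) = (((5*4)/(1 + 3))*(-12))*(-28) = ((20/4)*(-12))*(-28) = ((20*(1/4))*(-12))*(-28) = (5*(-12))*(-28) = -60*(-28) = 1680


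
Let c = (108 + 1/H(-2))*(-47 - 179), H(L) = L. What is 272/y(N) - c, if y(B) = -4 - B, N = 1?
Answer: 121203/5 ≈ 24241.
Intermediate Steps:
c = -24295 (c = (108 + 1/(-2))*(-47 - 179) = (108 - ½)*(-226) = (215/2)*(-226) = -24295)
272/y(N) - c = 272/(-4 - 1*1) - 1*(-24295) = 272/(-4 - 1) + 24295 = 272/(-5) + 24295 = 272*(-⅕) + 24295 = -272/5 + 24295 = 121203/5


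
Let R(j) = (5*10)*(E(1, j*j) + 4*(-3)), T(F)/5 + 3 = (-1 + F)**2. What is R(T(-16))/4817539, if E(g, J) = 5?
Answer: -350/4817539 ≈ -7.2651e-5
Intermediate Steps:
T(F) = -15 + 5*(-1 + F)**2
R(j) = -350 (R(j) = (5*10)*(5 + 4*(-3)) = 50*(5 - 12) = 50*(-7) = -350)
R(T(-16))/4817539 = -350/4817539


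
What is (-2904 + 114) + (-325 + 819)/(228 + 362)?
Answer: -822803/295 ≈ -2789.2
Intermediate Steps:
(-2904 + 114) + (-325 + 819)/(228 + 362) = -2790 + 494/590 = -2790 + 494*(1/590) = -2790 + 247/295 = -822803/295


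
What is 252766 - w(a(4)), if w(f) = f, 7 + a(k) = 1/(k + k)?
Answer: 2022183/8 ≈ 2.5277e+5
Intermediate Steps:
a(k) = -7 + 1/(2*k) (a(k) = -7 + 1/(k + k) = -7 + 1/(2*k))
252766 - w(a(4)) = 252766 - (-7 + (1/2)/4) = 252766 - (-7 + (1/2)*(1/4)) = 252766 - (-7 + 1/8) = 252766 - 1*(-55/8) = 252766 + 55/8 = 2022183/8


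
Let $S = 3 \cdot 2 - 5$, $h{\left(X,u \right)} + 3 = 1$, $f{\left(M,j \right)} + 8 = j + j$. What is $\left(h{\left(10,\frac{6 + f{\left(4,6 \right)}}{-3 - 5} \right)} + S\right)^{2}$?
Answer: $1$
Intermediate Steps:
$f{\left(M,j \right)} = -8 + 2 j$ ($f{\left(M,j \right)} = -8 + \left(j + j\right) = -8 + 2 j$)
$h{\left(X,u \right)} = -2$ ($h{\left(X,u \right)} = -3 + 1 = -2$)
$S = 1$ ($S = 6 - 5 = 1$)
$\left(h{\left(10,\frac{6 + f{\left(4,6 \right)}}{-3 - 5} \right)} + S\right)^{2} = \left(-2 + 1\right)^{2} = \left(-1\right)^{2} = 1$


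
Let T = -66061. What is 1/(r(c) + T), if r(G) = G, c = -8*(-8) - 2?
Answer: -1/65999 ≈ -1.5152e-5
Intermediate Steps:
c = 62 (c = 64 - 2 = 62)
1/(r(c) + T) = 1/(62 - 66061) = 1/(-65999) = -1/65999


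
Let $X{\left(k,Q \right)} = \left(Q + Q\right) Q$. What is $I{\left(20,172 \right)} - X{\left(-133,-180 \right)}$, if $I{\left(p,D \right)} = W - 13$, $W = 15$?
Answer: $-64798$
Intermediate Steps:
$I{\left(p,D \right)} = 2$ ($I{\left(p,D \right)} = 15 - 13 = 2$)
$X{\left(k,Q \right)} = 2 Q^{2}$ ($X{\left(k,Q \right)} = 2 Q Q = 2 Q^{2}$)
$I{\left(20,172 \right)} - X{\left(-133,-180 \right)} = 2 - 2 \left(-180\right)^{2} = 2 - 2 \cdot 32400 = 2 - 64800 = -64798$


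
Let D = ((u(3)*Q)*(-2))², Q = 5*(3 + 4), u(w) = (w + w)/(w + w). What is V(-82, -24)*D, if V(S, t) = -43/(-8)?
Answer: 52675/2 ≈ 26338.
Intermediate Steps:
u(w) = 1 (u(w) = (2*w)/((2*w)) = (2*w)*(1/(2*w)) = 1)
V(S, t) = 43/8 (V(S, t) = -43*(-⅛) = 43/8)
Q = 35 (Q = 5*7 = 35)
D = 4900 (D = ((1*35)*(-2))² = (35*(-2))² = (-70)² = 4900)
V(-82, -24)*D = (43/8)*4900 = 52675/2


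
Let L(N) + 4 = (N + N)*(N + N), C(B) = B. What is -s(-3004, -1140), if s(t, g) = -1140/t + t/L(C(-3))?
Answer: 561721/6008 ≈ 93.495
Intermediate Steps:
L(N) = -4 + 4*N**2 (L(N) = -4 + (N + N)*(N + N) = -4 + (2*N)*(2*N) = -4 + 4*N**2)
s(t, g) = -1140/t + t/32 (s(t, g) = -1140/t + t/(-4 + 4*(-3)**2) = -1140/t + t/(-4 + 4*9) = -1140/t + t/(-4 + 36) = -1140/t + t/32)
-s(-3004, -1140) = -(-1140/(-3004) + (1/32)*(-3004)) = -(-1140*(-1/3004) - 751/8) = -(285/751 - 751/8) = -1*(-561721/6008) = 561721/6008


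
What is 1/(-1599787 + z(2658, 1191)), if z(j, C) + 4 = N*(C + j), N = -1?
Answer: -1/1603640 ≈ -6.2358e-7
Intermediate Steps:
z(j, C) = -4 - C - j (z(j, C) = -4 - (C + j) = -4 + (-C - j) = -4 - C - j)
1/(-1599787 + z(2658, 1191)) = 1/(-1599787 + (-4 - 1*1191 - 1*2658)) = 1/(-1599787 + (-4 - 1191 - 2658)) = 1/(-1599787 - 3853) = 1/(-1603640) = -1/1603640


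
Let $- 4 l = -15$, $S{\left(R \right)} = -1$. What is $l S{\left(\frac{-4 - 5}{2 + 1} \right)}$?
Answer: $- \frac{15}{4} \approx -3.75$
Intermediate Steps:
$l = \frac{15}{4}$ ($l = \left(- \frac{1}{4}\right) \left(-15\right) = \frac{15}{4} \approx 3.75$)
$l S{\left(\frac{-4 - 5}{2 + 1} \right)} = \frac{15}{4} \left(-1\right) = - \frac{15}{4}$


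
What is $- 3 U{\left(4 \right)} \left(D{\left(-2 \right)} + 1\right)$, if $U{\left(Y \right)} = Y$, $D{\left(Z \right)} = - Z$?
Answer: $-36$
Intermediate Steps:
$- 3 U{\left(4 \right)} \left(D{\left(-2 \right)} + 1\right) = - 3 \cdot 4 \left(\left(-1\right) \left(-2\right) + 1\right) = - 3 \cdot 4 \left(2 + 1\right) = - 3 \cdot 4 \cdot 3 = \left(-3\right) 12 = -36$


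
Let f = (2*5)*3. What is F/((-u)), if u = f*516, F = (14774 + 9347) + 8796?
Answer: -32917/15480 ≈ -2.1264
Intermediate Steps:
f = 30 (f = 10*3 = 30)
F = 32917 (F = 24121 + 8796 = 32917)
u = 15480 (u = 30*516 = 15480)
F/((-u)) = 32917/((-1*15480)) = 32917/(-15480) = 32917*(-1/15480) = -32917/15480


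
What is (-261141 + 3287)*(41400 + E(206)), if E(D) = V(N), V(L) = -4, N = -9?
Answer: -10674124184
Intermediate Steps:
E(D) = -4
(-261141 + 3287)*(41400 + E(206)) = (-261141 + 3287)*(41400 - 4) = -257854*41396 = -10674124184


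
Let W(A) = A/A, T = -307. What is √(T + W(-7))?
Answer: 3*I*√34 ≈ 17.493*I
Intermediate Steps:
W(A) = 1
√(T + W(-7)) = √(-307 + 1) = √(-306) = 3*I*√34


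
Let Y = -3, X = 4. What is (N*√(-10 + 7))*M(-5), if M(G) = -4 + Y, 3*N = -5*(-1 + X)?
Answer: 35*I*√3 ≈ 60.622*I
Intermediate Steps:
N = -5 (N = (-5*(-1 + 4))/3 = (-5*3)/3 = (⅓)*(-15) = -5)
M(G) = -7 (M(G) = -4 - 3 = -7)
(N*√(-10 + 7))*M(-5) = -5*√(-10 + 7)*(-7) = -5*I*√3*(-7) = 35*I*√3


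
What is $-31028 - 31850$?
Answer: $-62878$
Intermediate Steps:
$-31028 - 31850 = -62878$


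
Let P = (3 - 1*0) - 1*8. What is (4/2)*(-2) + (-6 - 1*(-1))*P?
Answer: 21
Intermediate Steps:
P = -5 (P = (3 + 0) - 8 = 3 - 8 = -5)
(4/2)*(-2) + (-6 - 1*(-1))*P = (4/2)*(-2) + (-6 - 1*(-1))*(-5) = (4*(½))*(-2) + (-6 + 1)*(-5) = 2*(-2) - 5*(-5) = -4 + 25 = 21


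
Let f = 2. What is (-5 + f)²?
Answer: 9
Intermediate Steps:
(-5 + f)² = (-5 + 2)² = (-3)² = 9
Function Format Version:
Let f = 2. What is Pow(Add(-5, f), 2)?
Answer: 9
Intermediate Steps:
Pow(Add(-5, f), 2) = Pow(Add(-5, 2), 2) = Pow(-3, 2) = 9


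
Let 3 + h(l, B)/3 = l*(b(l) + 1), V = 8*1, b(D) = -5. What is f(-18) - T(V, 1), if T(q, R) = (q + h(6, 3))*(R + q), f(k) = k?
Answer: 639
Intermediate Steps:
V = 8
h(l, B) = -9 - 12*l (h(l, B) = -9 + 3*(l*(-5 + 1)) = -9 + 3*(l*(-4)) = -9 + 3*(-4*l) = -9 - 12*l)
T(q, R) = (-81 + q)*(R + q) (T(q, R) = (q + (-9 - 12*6))*(R + q) = (q + (-9 - 72))*(R + q) = (q - 81)*(R + q) = (-81 + q)*(R + q))
f(-18) - T(V, 1) = -18 - (8² - 81*1 - 81*8 + 1*8) = -18 - (64 - 81 - 648 + 8) = -18 - 1*(-657) = -18 + 657 = 639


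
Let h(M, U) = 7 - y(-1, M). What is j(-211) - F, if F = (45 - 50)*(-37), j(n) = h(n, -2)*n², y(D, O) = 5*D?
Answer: 534067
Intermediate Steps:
h(M, U) = 12 (h(M, U) = 7 - 5*(-1) = 7 - 1*(-5) = 7 + 5 = 12)
j(n) = 12*n²
F = 185 (F = -5*(-37) = 185)
j(-211) - F = 12*(-211)² - 1*185 = 12*44521 - 185 = 534252 - 185 = 534067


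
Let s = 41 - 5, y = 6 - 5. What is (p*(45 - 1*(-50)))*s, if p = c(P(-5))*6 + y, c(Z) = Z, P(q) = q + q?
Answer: -201780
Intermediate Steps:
P(q) = 2*q
y = 1
s = 36
p = -59 (p = (2*(-5))*6 + 1 = -10*6 + 1 = -60 + 1 = -59)
(p*(45 - 1*(-50)))*s = -59*(45 - 1*(-50))*36 = -59*(45 + 50)*36 = -59*95*36 = -5605*36 = -201780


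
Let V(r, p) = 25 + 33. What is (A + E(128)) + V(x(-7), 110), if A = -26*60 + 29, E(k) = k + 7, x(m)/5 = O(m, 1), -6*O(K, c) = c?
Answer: -1338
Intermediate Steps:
O(K, c) = -c/6
x(m) = -⅚ (x(m) = 5*(-⅙*1) = 5*(-⅙) = -⅚)
V(r, p) = 58
E(k) = 7 + k
A = -1531 (A = -1560 + 29 = -1531)
(A + E(128)) + V(x(-7), 110) = (-1531 + (7 + 128)) + 58 = (-1531 + 135) + 58 = -1396 + 58 = -1338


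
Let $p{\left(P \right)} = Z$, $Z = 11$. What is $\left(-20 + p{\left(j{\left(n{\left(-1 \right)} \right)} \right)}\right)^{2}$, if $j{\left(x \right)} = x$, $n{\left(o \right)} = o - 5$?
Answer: $81$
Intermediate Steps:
$n{\left(o \right)} = -5 + o$
$p{\left(P \right)} = 11$
$\left(-20 + p{\left(j{\left(n{\left(-1 \right)} \right)} \right)}\right)^{2} = \left(-20 + 11\right)^{2} = \left(-9\right)^{2} = 81$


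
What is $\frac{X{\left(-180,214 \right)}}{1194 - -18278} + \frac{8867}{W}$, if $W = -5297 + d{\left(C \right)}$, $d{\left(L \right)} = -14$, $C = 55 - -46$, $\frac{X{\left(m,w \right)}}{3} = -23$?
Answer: $- \frac{173024683}{103415792} \approx -1.6731$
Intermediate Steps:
$X{\left(m,w \right)} = -69$ ($X{\left(m,w \right)} = 3 \left(-23\right) = -69$)
$C = 101$ ($C = 55 + 46 = 101$)
$W = -5311$ ($W = -5297 - 14 = -5311$)
$\frac{X{\left(-180,214 \right)}}{1194 - -18278} + \frac{8867}{W} = - \frac{69}{1194 - -18278} + \frac{8867}{-5311} = - \frac{69}{1194 + 18278} + 8867 \left(- \frac{1}{5311}\right) = - \frac{69}{19472} - \frac{8867}{5311} = - \frac{173024683}{103415792}$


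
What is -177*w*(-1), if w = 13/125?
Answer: 2301/125 ≈ 18.408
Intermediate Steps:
w = 13/125 (w = 13*(1/125) = 13/125 ≈ 0.10400)
-177*w*(-1) = -177*13/125*(-1) = -2301/125*(-1) = 2301/125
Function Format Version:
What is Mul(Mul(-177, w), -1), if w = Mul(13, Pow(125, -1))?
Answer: Rational(2301, 125) ≈ 18.408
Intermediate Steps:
w = Rational(13, 125) (w = Mul(13, Rational(1, 125)) = Rational(13, 125) ≈ 0.10400)
Mul(Mul(-177, w), -1) = Mul(Mul(-177, Rational(13, 125)), -1) = Mul(Rational(-2301, 125), -1) = Rational(2301, 125)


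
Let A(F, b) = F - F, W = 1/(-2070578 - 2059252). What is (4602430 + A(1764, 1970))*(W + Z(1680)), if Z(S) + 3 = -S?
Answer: -3198920762305513/412983 ≈ -7.7459e+9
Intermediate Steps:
W = -1/4129830 (W = 1/(-4129830) = -1/4129830 ≈ -2.4214e-7)
Z(S) = -3 - S
A(F, b) = 0
(4602430 + A(1764, 1970))*(W + Z(1680)) = (4602430 + 0)*(-1/4129830 + (-3 - 1*1680)) = 4602430*(-1/4129830 + (-3 - 1680)) = 4602430*(-1/4129830 - 1683) = 4602430*(-6950503891/4129830) = -3198920762305513/412983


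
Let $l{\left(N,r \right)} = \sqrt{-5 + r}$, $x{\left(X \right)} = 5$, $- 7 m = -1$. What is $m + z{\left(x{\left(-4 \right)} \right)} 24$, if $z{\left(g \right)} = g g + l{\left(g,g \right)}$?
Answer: $\frac{4201}{7} \approx 600.14$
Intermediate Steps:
$m = \frac{1}{7}$ ($m = \left(- \frac{1}{7}\right) \left(-1\right) = \frac{1}{7} \approx 0.14286$)
$z{\left(g \right)} = g^{2} + \sqrt{-5 + g}$ ($z{\left(g \right)} = g g + \sqrt{-5 + g} = g^{2} + \sqrt{-5 + g}$)
$m + z{\left(x{\left(-4 \right)} \right)} 24 = \frac{1}{7} + \left(5^{2} + \sqrt{-5 + 5}\right) 24 = \frac{1}{7} + \left(25 + \sqrt{0}\right) 24 = \frac{1}{7} + \left(25 + 0\right) 24 = \frac{1}{7} + 25 \cdot 24 = \frac{1}{7} + 600 = \frac{4201}{7}$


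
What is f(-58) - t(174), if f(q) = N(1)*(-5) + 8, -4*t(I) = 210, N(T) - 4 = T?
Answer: 71/2 ≈ 35.500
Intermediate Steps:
N(T) = 4 + T
t(I) = -105/2 (t(I) = -¼*210 = -105/2)
f(q) = -17 (f(q) = (4 + 1)*(-5) + 8 = 5*(-5) + 8 = -25 + 8 = -17)
f(-58) - t(174) = -17 - 1*(-105/2) = -17 + 105/2 = 71/2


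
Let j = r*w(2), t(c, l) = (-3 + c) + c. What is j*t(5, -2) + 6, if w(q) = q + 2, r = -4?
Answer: -106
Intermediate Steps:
w(q) = 2 + q
t(c, l) = -3 + 2*c
j = -16 (j = -4*(2 + 2) = -4*4 = -16)
j*t(5, -2) + 6 = -16*(-3 + 2*5) + 6 = -16*(-3 + 10) + 6 = -16*7 + 6 = -112 + 6 = -106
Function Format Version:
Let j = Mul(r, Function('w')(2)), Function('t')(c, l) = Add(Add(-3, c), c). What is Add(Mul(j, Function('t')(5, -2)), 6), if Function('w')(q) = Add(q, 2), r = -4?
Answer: -106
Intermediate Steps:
Function('w')(q) = Add(2, q)
Function('t')(c, l) = Add(-3, Mul(2, c))
j = -16 (j = Mul(-4, Add(2, 2)) = Mul(-4, 4) = -16)
Add(Mul(j, Function('t')(5, -2)), 6) = Add(Mul(-16, Add(-3, Mul(2, 5))), 6) = Add(Mul(-16, Add(-3, 10)), 6) = Add(Mul(-16, 7), 6) = Add(-112, 6) = -106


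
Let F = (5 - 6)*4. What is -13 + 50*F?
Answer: -213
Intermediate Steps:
F = -4 (F = -1*4 = -4)
-13 + 50*F = -13 + 50*(-4) = -13 - 200 = -213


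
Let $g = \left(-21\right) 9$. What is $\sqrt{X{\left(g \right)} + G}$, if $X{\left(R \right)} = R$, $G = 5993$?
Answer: $2 \sqrt{1451} \approx 76.184$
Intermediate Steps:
$g = -189$
$\sqrt{X{\left(g \right)} + G} = \sqrt{-189 + 5993} = \sqrt{5804} = 2 \sqrt{1451}$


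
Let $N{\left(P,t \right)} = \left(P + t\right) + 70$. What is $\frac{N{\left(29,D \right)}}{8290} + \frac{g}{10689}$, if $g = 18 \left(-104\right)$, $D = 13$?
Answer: $- \frac{2386952}{14768635} \approx -0.16162$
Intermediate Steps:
$g = -1872$
$N{\left(P,t \right)} = 70 + P + t$
$\frac{N{\left(29,D \right)}}{8290} + \frac{g}{10689} = \frac{70 + 29 + 13}{8290} - \frac{1872}{10689} = 112 \cdot \frac{1}{8290} - \frac{624}{3563} = \frac{56}{4145} - \frac{624}{3563} = - \frac{2386952}{14768635}$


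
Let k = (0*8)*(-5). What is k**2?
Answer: 0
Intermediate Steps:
k = 0 (k = 0*(-5) = 0)
k**2 = 0**2 = 0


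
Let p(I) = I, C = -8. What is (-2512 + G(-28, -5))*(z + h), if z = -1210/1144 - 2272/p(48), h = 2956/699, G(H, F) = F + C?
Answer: 4053142625/36348 ≈ 1.1151e+5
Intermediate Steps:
G(H, F) = -8 + F (G(H, F) = F - 8 = -8 + F)
h = 2956/699 (h = 2956*(1/699) = 2956/699 ≈ 4.2289)
z = -7549/156 (z = -1210/1144 - 2272/48 = -1210*1/1144 - 2272*1/48 = -55/52 - 142/3 = -7549/156 ≈ -48.391)
(-2512 + G(-28, -5))*(z + h) = (-2512 + (-8 - 5))*(-7549/156 + 2956/699) = (-2512 - 13)*(-1605205/36348) = -2525*(-1605205/36348) = 4053142625/36348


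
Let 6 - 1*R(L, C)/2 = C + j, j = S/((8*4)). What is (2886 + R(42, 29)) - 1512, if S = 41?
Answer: 21207/16 ≈ 1325.4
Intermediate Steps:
j = 41/32 (j = 41/((8*4)) = 41/32 ≈ 1.2813)
R(L, C) = 151/16 - 2*C (R(L, C) = 12 - 2*(C + 41/32) = 12 - 2*(41/32 + C) = 12 + (-41/16 - 2*C) = 151/16 - 2*C)
(2886 + R(42, 29)) - 1512 = (2886 + (151/16 - 2*29)) - 1512 = (2886 + (151/16 - 58)) - 1512 = (2886 - 777/16) - 1512 = 45399/16 - 1512 = 21207/16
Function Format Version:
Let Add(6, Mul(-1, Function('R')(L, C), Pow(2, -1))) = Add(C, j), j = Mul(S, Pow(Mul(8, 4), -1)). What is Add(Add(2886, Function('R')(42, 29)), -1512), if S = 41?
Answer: Rational(21207, 16) ≈ 1325.4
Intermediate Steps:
j = Rational(41, 32) (j = Mul(41, Pow(Mul(8, 4), -1)) = Mul(41, Pow(32, -1)) = Mul(41, Rational(1, 32)) = Rational(41, 32) ≈ 1.2813)
Function('R')(L, C) = Add(Rational(151, 16), Mul(-2, C)) (Function('R')(L, C) = Add(12, Mul(-2, Add(C, Rational(41, 32)))) = Add(12, Mul(-2, Add(Rational(41, 32), C))) = Add(12, Add(Rational(-41, 16), Mul(-2, C))) = Add(Rational(151, 16), Mul(-2, C)))
Add(Add(2886, Function('R')(42, 29)), -1512) = Add(Add(2886, Add(Rational(151, 16), Mul(-2, 29))), -1512) = Add(Add(2886, Add(Rational(151, 16), -58)), -1512) = Add(Add(2886, Rational(-777, 16)), -1512) = Add(Rational(45399, 16), -1512) = Rational(21207, 16)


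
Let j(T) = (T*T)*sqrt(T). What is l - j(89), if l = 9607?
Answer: 9607 - 7921*sqrt(89) ≈ -65120.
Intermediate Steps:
j(T) = T**(5/2) (j(T) = T**2*sqrt(T) = T**(5/2))
l - j(89) = 9607 - 89**(5/2) = 9607 - 7921*sqrt(89)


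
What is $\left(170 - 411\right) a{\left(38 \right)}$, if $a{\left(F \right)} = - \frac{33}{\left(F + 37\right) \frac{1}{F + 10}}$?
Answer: $\frac{127248}{25} \approx 5089.9$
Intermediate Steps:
$a{\left(F \right)} = - \frac{33 \left(10 + F\right)}{37 + F}$ ($a{\left(F \right)} = - \frac{33}{\left(37 + F\right) \frac{1}{10 + F}} = - \frac{33}{\frac{1}{10 + F} \left(37 + F\right)} = - 33 \frac{10 + F}{37 + F} = - \frac{33 \left(10 + F\right)}{37 + F}$)
$\left(170 - 411\right) a{\left(38 \right)} = \left(170 - 411\right) \frac{33 \left(-10 - 38\right)}{37 + 38} = - 241 \frac{33 \left(-10 - 38\right)}{75} = - 241 \cdot 33 \cdot \frac{1}{75} \left(-48\right) = \left(-241\right) \left(- \frac{528}{25}\right) = \frac{127248}{25}$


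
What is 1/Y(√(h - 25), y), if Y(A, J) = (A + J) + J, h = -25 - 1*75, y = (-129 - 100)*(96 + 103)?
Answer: -91142/8306864289 - 5*I*√5/8306864289 ≈ -1.0972e-5 - 1.3459e-9*I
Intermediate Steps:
y = -45571 (y = -229*199 = -45571)
h = -100 (h = -25 - 75 = -100)
Y(A, J) = A + 2*J
1/Y(√(h - 25), y) = 1/(√(-100 - 25) + 2*(-45571)) = 1/(√(-125) - 91142) = 1/(5*I*√5 - 91142) = 1/(-91142 + 5*I*√5)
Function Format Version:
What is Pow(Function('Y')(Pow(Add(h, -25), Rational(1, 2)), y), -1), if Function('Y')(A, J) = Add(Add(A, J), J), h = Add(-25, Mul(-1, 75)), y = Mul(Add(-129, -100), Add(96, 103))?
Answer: Add(Rational(-91142, 8306864289), Mul(Rational(-5, 8306864289), I, Pow(5, Rational(1, 2)))) ≈ Add(-1.0972e-5, Mul(-1.3459e-9, I))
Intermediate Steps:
y = -45571 (y = Mul(-229, 199) = -45571)
h = -100 (h = Add(-25, -75) = -100)
Function('Y')(A, J) = Add(A, Mul(2, J))
Pow(Function('Y')(Pow(Add(h, -25), Rational(1, 2)), y), -1) = Pow(Add(Pow(Add(-100, -25), Rational(1, 2)), Mul(2, -45571)), -1) = Pow(Add(Pow(-125, Rational(1, 2)), -91142), -1) = Pow(Add(Mul(5, I, Pow(5, Rational(1, 2))), -91142), -1) = Pow(Add(-91142, Mul(5, I, Pow(5, Rational(1, 2)))), -1)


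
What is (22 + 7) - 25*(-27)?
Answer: 704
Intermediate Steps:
(22 + 7) - 25*(-27) = 29 + 675 = 704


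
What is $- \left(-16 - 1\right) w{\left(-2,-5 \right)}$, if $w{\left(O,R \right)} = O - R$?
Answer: $51$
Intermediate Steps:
$- \left(-16 - 1\right) w{\left(-2,-5 \right)} = - \left(-16 - 1\right) \left(-2 - -5\right) = - \left(-17\right) \left(-2 + 5\right) = - \left(-17\right) 3 = \left(-1\right) \left(-51\right) = 51$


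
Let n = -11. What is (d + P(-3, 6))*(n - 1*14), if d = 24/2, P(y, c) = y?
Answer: -225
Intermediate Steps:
d = 12 (d = (1/2)*24 = 12)
(d + P(-3, 6))*(n - 1*14) = (12 - 3)*(-11 - 1*14) = 9*(-11 - 14) = 9*(-25) = -225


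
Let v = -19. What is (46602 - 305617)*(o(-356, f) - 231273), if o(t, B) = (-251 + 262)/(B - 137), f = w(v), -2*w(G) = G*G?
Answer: 7607704503731/127 ≈ 5.9903e+10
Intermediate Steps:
w(G) = -G²/2 (w(G) = -G*G/2 = -G²/2)
f = -361/2 (f = -½*(-19)² = -½*361 = -361/2 ≈ -180.50)
o(t, B) = 11/(-137 + B)
(46602 - 305617)*(o(-356, f) - 231273) = (46602 - 305617)*(11/(-137 - 361/2) - 231273) = -259015*(11/(-635/2) - 231273) = -259015*(11*(-2/635) - 231273) = -259015*(-22/635 - 231273) = -259015*(-146858377/635) = 7607704503731/127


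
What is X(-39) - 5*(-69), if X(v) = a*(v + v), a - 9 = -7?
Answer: 189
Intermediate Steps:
a = 2 (a = 9 - 7 = 2)
X(v) = 4*v (X(v) = 2*(v + v) = 2*(2*v) = 4*v)
X(-39) - 5*(-69) = 4*(-39) - 5*(-69) = -156 + 345 = 189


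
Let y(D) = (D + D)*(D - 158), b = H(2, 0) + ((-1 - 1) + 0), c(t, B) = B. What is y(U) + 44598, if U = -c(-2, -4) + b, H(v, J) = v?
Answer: 43366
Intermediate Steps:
b = 0 (b = 2 + ((-1 - 1) + 0) = 2 + (-2 + 0) = 2 - 2 = 0)
U = 4 (U = -1*(-4) + 0 = 4 + 0 = 4)
y(D) = 2*D*(-158 + D) (y(D) = (2*D)*(-158 + D) = 2*D*(-158 + D))
y(U) + 44598 = 2*4*(-158 + 4) + 44598 = 2*4*(-154) + 44598 = -1232 + 44598 = 43366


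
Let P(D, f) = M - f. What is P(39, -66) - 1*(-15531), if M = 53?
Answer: 15650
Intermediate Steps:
P(D, f) = 53 - f
P(39, -66) - 1*(-15531) = (53 - 1*(-66)) - 1*(-15531) = (53 + 66) + 15531 = 119 + 15531 = 15650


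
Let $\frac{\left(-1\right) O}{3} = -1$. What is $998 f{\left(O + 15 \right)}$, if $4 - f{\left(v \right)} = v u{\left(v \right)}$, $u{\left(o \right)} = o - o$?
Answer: $3992$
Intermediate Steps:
$O = 3$ ($O = \left(-3\right) \left(-1\right) = 3$)
$u{\left(o \right)} = 0$
$f{\left(v \right)} = 4$ ($f{\left(v \right)} = 4 - v 0 = 4 - 0 = 4 + 0 = 4$)
$998 f{\left(O + 15 \right)} = 998 \cdot 4 = 3992$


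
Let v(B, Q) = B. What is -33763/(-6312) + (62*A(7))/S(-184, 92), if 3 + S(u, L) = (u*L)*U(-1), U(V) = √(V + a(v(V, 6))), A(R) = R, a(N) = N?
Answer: 19350052492427/3617497947624 + 7346752*I*√2/573114377 ≈ 5.349 + 0.018129*I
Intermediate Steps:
U(V) = √2*√V (U(V) = √(V + V) = √(2*V) = √2*√V)
S(u, L) = -3 + I*L*u*√2 (S(u, L) = -3 + (u*L)*(√2*√(-1)) = -3 + (L*u)*(√2*I) = -3 + (L*u)*(I*√2) = -3 + I*L*u*√2)
-33763/(-6312) + (62*A(7))/S(-184, 92) = -33763/(-6312) + (62*7)/(-3 + I*92*(-184)*√2) = -33763*(-1/6312) + 434/(-3 - 16928*I*√2) = 33763/6312 + 434/(-3 - 16928*I*√2)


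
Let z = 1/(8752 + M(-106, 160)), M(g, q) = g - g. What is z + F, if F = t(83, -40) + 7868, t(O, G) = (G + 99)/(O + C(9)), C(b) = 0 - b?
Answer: 2548105453/323824 ≈ 7868.8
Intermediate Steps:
C(b) = -b
M(g, q) = 0
t(O, G) = (99 + G)/(-9 + O) (t(O, G) = (G + 99)/(O - 1*9) = (99 + G)/(O - 9) = (99 + G)/(-9 + O))
z = 1/8752 (z = 1/(8752 + 0) = 1/8752 ≈ 0.00011426)
F = 582291/74 (F = (99 - 40)/(-9 + 83) + 7868 = 59/74 + 7868 = 582291/74 ≈ 7868.8)
z + F = 1/8752 + 582291/74 = 2548105453/323824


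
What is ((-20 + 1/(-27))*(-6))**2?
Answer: 1170724/81 ≈ 14453.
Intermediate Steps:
((-20 + 1/(-27))*(-6))**2 = ((-20 - 1/27)*(-6))**2 = (-541/27*(-6))**2 = (1082/9)**2 = 1170724/81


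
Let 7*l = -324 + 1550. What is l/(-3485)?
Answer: -1226/24395 ≈ -0.050256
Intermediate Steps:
l = 1226/7 (l = (-324 + 1550)/7 = (⅐)*1226 = 1226/7 ≈ 175.14)
l/(-3485) = (1226/7)/(-3485) = (1226/7)*(-1/3485) = -1226/24395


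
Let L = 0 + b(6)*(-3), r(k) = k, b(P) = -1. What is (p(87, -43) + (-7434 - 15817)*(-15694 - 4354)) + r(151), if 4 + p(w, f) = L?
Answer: 466136198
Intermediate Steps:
L = 3 (L = 0 - 1*(-3) = 0 + 3 = 3)
p(w, f) = -1 (p(w, f) = -4 + 3 = -1)
(p(87, -43) + (-7434 - 15817)*(-15694 - 4354)) + r(151) = (-1 + (-7434 - 15817)*(-15694 - 4354)) + 151 = (-1 - 23251*(-20048)) + 151 = (-1 + 466136048) + 151 = 466136047 + 151 = 466136198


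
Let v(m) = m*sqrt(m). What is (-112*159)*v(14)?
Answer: -249312*sqrt(14) ≈ -9.3284e+5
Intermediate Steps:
v(m) = m**(3/2)
(-112*159)*v(14) = (-112*159)*14**(3/2) = -249312*sqrt(14)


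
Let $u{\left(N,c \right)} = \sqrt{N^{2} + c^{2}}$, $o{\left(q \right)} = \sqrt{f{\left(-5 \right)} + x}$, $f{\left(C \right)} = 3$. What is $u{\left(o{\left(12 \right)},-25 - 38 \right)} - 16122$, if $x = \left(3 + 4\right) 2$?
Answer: $-16122 + \sqrt{3986} \approx -16059.0$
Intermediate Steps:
$x = 14$ ($x = 7 \cdot 2 = 14$)
$o{\left(q \right)} = \sqrt{17}$ ($o{\left(q \right)} = \sqrt{3 + 14} = \sqrt{17}$)
$u{\left(o{\left(12 \right)},-25 - 38 \right)} - 16122 = \sqrt{\left(\sqrt{17}\right)^{2} + \left(-25 - 38\right)^{2}} - 16122 = \sqrt{17 + \left(-63\right)^{2}} - 16122 = \sqrt{17 + 3969} - 16122 = \sqrt{3986} - 16122 = -16122 + \sqrt{3986}$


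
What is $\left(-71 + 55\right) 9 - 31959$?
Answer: $-32103$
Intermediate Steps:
$\left(-71 + 55\right) 9 - 31959 = \left(-16\right) 9 - 31959 = -144 - 31959 = -32103$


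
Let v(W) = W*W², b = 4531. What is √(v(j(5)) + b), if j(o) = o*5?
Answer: 2*√5039 ≈ 141.97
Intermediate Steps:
j(o) = 5*o
v(W) = W³
√(v(j(5)) + b) = √((5*5)³ + 4531) = √(25³ + 4531) = √(15625 + 4531) = √20156 = 2*√5039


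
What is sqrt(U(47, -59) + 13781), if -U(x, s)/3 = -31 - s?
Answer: sqrt(13697) ≈ 117.03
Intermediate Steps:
U(x, s) = 93 + 3*s (U(x, s) = -3*(-31 - s) = 93 + 3*s)
sqrt(U(47, -59) + 13781) = sqrt((93 + 3*(-59)) + 13781) = sqrt((93 - 177) + 13781) = sqrt(-84 + 13781) = sqrt(13697)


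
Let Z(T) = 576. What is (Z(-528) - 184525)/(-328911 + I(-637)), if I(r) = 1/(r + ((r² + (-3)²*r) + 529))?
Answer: 73566355672/131540718407 ≈ 0.55927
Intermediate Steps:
I(r) = 1/(529 + r² + 10*r) (I(r) = 1/(r + ((r² + 9*r) + 529)) = 1/(r + (529 + r² + 9*r)) = 1/(529 + r² + 10*r))
(Z(-528) - 184525)/(-328911 + I(-637)) = (576 - 184525)/(-328911 + 1/(529 + (-637)² + 10*(-637))) = -183949/(-328911 + 1/(529 + 405769 - 6370)) = -183949/(-328911 + 1/399928) = -183949/(-131540718407/399928) = -183949*(-399928/131540718407) = 73566355672/131540718407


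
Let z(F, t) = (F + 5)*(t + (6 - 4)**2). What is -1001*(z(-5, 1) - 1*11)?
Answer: 11011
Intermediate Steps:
z(F, t) = (4 + t)*(5 + F) (z(F, t) = (5 + F)*(t + 2**2) = (5 + F)*(t + 4) = (5 + F)*(4 + t) = (4 + t)*(5 + F))
-1001*(z(-5, 1) - 1*11) = -1001*((20 + 4*(-5) + 5*1 - 5*1) - 1*11) = -1001*((20 - 20 + 5 - 5) - 11) = -1001*(0 - 11) = -1001*(-11) = 11011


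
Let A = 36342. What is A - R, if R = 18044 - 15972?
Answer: 34270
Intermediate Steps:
R = 2072
A - R = 36342 - 1*2072 = 36342 - 2072 = 34270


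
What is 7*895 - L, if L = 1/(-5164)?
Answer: 32352461/5164 ≈ 6265.0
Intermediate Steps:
L = -1/5164 ≈ -0.00019365
7*895 - L = 7*895 - 1*(-1/5164) = 6265 + 1/5164 = 32352461/5164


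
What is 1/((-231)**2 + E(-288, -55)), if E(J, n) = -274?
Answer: 1/53087 ≈ 1.8837e-5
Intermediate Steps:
1/((-231)**2 + E(-288, -55)) = 1/((-231)**2 - 274) = 1/(53361 - 274) = 1/53087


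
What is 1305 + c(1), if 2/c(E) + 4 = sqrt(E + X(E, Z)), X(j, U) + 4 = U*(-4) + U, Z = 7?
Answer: 6524/5 - I*sqrt(6)/10 ≈ 1304.8 - 0.24495*I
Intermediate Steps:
X(j, U) = -4 - 3*U (X(j, U) = -4 + (U*(-4) + U) = -4 + (-4*U + U) = -4 - 3*U)
c(E) = 2/(-4 + sqrt(-25 + E)) (c(E) = 2/(-4 + sqrt(E + (-4 - 3*7))) = 2/(-4 + sqrt(E + (-4 - 21))) = 2/(-4 + sqrt(E - 25)) = 2/(-4 + sqrt(-25 + E)))
1305 + c(1) = 1305 + 2/(-4 + sqrt(-25 + 1)) = 1305 + 2/(-4 + sqrt(-24)) = 1305 + 2/(-4 + 2*I*sqrt(6))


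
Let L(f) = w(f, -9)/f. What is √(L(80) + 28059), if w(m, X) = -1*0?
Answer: √28059 ≈ 167.51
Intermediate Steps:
w(m, X) = 0
L(f) = 0 (L(f) = 0/f = 0)
√(L(80) + 28059) = √(0 + 28059) = √28059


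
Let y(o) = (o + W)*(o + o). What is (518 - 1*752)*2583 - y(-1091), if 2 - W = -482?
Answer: -1928896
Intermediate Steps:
W = 484 (W = 2 - 1*(-482) = 2 + 482 = 484)
y(o) = 2*o*(484 + o) (y(o) = (o + 484)*(o + o) = (484 + o)*(2*o) = 2*o*(484 + o))
(518 - 1*752)*2583 - y(-1091) = (518 - 1*752)*2583 - 2*(-1091)*(484 - 1091) = (518 - 752)*2583 - 2*(-1091)*(-607) = -234*2583 - 1*1324474 = -604422 - 1324474 = -1928896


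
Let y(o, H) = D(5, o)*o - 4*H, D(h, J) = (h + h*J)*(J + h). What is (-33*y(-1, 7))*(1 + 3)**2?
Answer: 14784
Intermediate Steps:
D(h, J) = (J + h)*(h + J*h) (D(h, J) = (h + J*h)*(J + h) = (J + h)*(h + J*h))
y(o, H) = -4*H + o*(25 + 5*o**2 + 30*o) (y(o, H) = (5*(o + 5 + o**2 + o*5))*o - 4*H = (5*(o + 5 + o**2 + 5*o))*o - 4*H = (5*(5 + o**2 + 6*o))*o - 4*H = (25 + 5*o**2 + 30*o)*o - 4*H = o*(25 + 5*o**2 + 30*o) - 4*H = -4*H + o*(25 + 5*o**2 + 30*o))
(-33*y(-1, 7))*(1 + 3)**2 = (-33*(-4*7 + 5*(-1)*(5 + (-1)**2 + 6*(-1))))*(1 + 3)**2 = -33*(-28 + 5*(-1)*(5 + 1 - 6))*4**2 = -33*(-28 + 5*(-1)*0)*16 = -33*(-28 + 0)*16 = -33*(-28)*16 = 924*16 = 14784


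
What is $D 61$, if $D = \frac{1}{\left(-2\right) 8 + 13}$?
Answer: $- \frac{61}{3} \approx -20.333$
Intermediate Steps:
$D = - \frac{1}{3}$ ($D = \frac{1}{-16 + 13} = \frac{1}{-3} = - \frac{1}{3} \approx -0.33333$)
$D 61 = \left(- \frac{1}{3}\right) 61 = - \frac{61}{3}$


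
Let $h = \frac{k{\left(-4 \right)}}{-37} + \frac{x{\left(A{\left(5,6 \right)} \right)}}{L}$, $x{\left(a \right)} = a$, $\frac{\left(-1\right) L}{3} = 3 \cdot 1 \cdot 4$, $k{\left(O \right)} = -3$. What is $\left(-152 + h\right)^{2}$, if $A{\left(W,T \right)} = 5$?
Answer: $\frac{41022856681}{1774224} \approx 23122.0$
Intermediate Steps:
$L = -36$ ($L = - 3 \cdot 3 \cdot 1 \cdot 4 = - 3 \cdot 3 \cdot 4 = \left(-3\right) 12 = -36$)
$h = - \frac{77}{1332}$ ($h = - \frac{3}{-37} + \frac{5}{-36} = \left(-3\right) \left(- \frac{1}{37}\right) + 5 \left(- \frac{1}{36}\right) = \frac{3}{37} - \frac{5}{36} = - \frac{77}{1332} \approx -0.057808$)
$\left(-152 + h\right)^{2} = \left(-152 - \frac{77}{1332}\right)^{2} = \left(- \frac{202541}{1332}\right)^{2} = \frac{41022856681}{1774224}$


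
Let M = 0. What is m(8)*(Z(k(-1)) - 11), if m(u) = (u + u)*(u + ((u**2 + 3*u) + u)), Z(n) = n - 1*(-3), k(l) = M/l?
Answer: -13312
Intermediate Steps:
k(l) = 0 (k(l) = 0/l = 0)
Z(n) = 3 + n (Z(n) = n + 3 = 3 + n)
m(u) = 2*u*(u**2 + 5*u) (m(u) = (2*u)*(u + (u**2 + 4*u)) = (2*u)*(u**2 + 5*u) = 2*u*(u**2 + 5*u))
m(8)*(Z(k(-1)) - 11) = (2*8**2*(5 + 8))*((3 + 0) - 11) = (2*64*13)*(3 - 11) = 1664*(-8) = -13312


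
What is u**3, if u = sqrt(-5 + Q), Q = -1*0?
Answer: -5*I*sqrt(5) ≈ -11.18*I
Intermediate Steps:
Q = 0
u = I*sqrt(5) (u = sqrt(-5 + 0) = sqrt(-5) = I*sqrt(5) ≈ 2.2361*I)
u**3 = (I*sqrt(5))**3 = -5*I*sqrt(5)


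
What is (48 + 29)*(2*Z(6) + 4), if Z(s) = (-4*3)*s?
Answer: -10780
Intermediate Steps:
Z(s) = -12*s
(48 + 29)*(2*Z(6) + 4) = (48 + 29)*(2*(-12*6) + 4) = 77*(2*(-72) + 4) = 77*(-144 + 4) = 77*(-140) = -10780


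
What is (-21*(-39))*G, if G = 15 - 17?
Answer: -1638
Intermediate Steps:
G = -2
(-21*(-39))*G = -21*(-39)*(-2) = 819*(-2) = -1638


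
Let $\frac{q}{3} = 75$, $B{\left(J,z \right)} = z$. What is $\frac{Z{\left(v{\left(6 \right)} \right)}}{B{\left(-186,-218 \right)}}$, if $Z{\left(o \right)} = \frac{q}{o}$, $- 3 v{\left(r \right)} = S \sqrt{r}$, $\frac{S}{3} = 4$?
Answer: $\frac{75 \sqrt{6}}{1744} \approx 0.10534$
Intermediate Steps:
$S = 12$ ($S = 3 \cdot 4 = 12$)
$q = 225$ ($q = 3 \cdot 75 = 225$)
$v{\left(r \right)} = - 4 \sqrt{r}$ ($v{\left(r \right)} = - \frac{12 \sqrt{r}}{3} = - 4 \sqrt{r}$)
$Z{\left(o \right)} = \frac{225}{o}$
$\frac{Z{\left(v{\left(6 \right)} \right)}}{B{\left(-186,-218 \right)}} = \frac{225 \frac{1}{\left(-4\right) \sqrt{6}}}{-218} = 225 \left(- \frac{\sqrt{6}}{24}\right) \left(- \frac{1}{218}\right) = - \frac{75 \sqrt{6}}{8} \left(- \frac{1}{218}\right) = \frac{75 \sqrt{6}}{1744}$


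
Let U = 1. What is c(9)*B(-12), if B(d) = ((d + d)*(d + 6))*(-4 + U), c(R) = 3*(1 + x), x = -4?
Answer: 3888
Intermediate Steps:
c(R) = -9 (c(R) = 3*(1 - 4) = 3*(-3) = -9)
B(d) = -6*d*(6 + d) (B(d) = ((d + d)*(d + 6))*(-4 + 1) = ((2*d)*(6 + d))*(-3) = (2*d*(6 + d))*(-3) = -6*d*(6 + d))
c(9)*B(-12) = -(-54)*(-12)*(6 - 12) = -(-54)*(-12)*(-6) = -9*(-432) = 3888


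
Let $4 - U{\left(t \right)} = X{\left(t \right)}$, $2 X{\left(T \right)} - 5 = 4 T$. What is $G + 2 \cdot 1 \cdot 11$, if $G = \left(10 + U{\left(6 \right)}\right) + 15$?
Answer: $\frac{73}{2} \approx 36.5$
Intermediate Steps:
$X{\left(T \right)} = \frac{5}{2} + 2 T$ ($X{\left(T \right)} = \frac{5}{2} + \frac{4 T}{2} = \frac{5}{2} + 2 T$)
$U{\left(t \right)} = \frac{3}{2} - 2 t$ ($U{\left(t \right)} = 4 - \left(\frac{5}{2} + 2 t\right) = \frac{3}{2} - 2 t$)
$G = \frac{29}{2}$ ($G = \left(10 + \left(\frac{3}{2} - 12\right)\right) + 15 = \left(10 - \frac{21}{2}\right) + 15 = - \frac{1}{2} + 15 = \frac{29}{2} \approx 14.5$)
$G + 2 \cdot 1 \cdot 11 = \frac{29}{2} + 2 \cdot 1 \cdot 11 = \frac{29}{2} + 2 \cdot 11 = \frac{29}{2} + 22 = \frac{73}{2}$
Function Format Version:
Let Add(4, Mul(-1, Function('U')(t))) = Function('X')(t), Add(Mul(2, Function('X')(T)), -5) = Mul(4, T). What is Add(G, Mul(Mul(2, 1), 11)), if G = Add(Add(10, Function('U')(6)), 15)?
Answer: Rational(73, 2) ≈ 36.500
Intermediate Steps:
Function('X')(T) = Add(Rational(5, 2), Mul(2, T)) (Function('X')(T) = Add(Rational(5, 2), Mul(Rational(1, 2), Mul(4, T))) = Add(Rational(5, 2), Mul(2, T)))
Function('U')(t) = Add(Rational(3, 2), Mul(-2, t)) (Function('U')(t) = Add(4, Mul(-1, Add(Rational(5, 2), Mul(2, t)))) = Add(4, Add(Rational(-5, 2), Mul(-2, t))) = Add(Rational(3, 2), Mul(-2, t)))
G = Rational(29, 2) (G = Add(Add(10, Add(Rational(3, 2), Mul(-2, 6))), 15) = Add(Add(10, Add(Rational(3, 2), -12)), 15) = Add(Add(10, Rational(-21, 2)), 15) = Add(Rational(-1, 2), 15) = Rational(29, 2) ≈ 14.500)
Add(G, Mul(Mul(2, 1), 11)) = Add(Rational(29, 2), Mul(Mul(2, 1), 11)) = Add(Rational(29, 2), Mul(2, 11)) = Add(Rational(29, 2), 22) = Rational(73, 2)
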